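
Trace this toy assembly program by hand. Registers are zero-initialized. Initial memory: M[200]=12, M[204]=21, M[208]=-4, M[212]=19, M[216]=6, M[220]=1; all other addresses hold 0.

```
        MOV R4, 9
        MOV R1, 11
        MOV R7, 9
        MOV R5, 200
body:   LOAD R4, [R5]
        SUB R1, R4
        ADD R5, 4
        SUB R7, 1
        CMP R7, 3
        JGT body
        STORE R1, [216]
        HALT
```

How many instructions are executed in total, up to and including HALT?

42

R4=9
R1=11
R7=9
R5=200
R4=M[200]=12
R1=11-12=-1
R5=200+4=204
R7=9-1=8
CMP R7, 3  (cmp 8,3)
JGT body: taken
R4=M[204]=21
R1=(-1)-21=-22
R5=204+4=208
R7=8-1=7
CMP R7, 3  (cmp 7,3)
JGT body: taken
R4=M[208]=-4
R1=(-22)-(-4)=-18
R5=208+4=212
R7=7-1=6
CMP R7, 3  (cmp 6,3)
JGT body: taken
R4=M[212]=19
R1=(-18)-19=-37
R5=212+4=216
R7=6-1=5
CMP R7, 3  (cmp 5,3)
JGT body: taken
R4=M[216]=6
R1=(-37)-6=-43
R5=216+4=220
R7=5-1=4
CMP R7, 3  (cmp 4,3)
JGT body: taken
R4=M[220]=1
R1=(-43)-1=-44
R5=220+4=224
R7=4-1=3
CMP R7, 3  (cmp 3,3)
JGT body: not taken
STORE R1, [216] → M[216]=-44
halt.
Total executed instructions: 42.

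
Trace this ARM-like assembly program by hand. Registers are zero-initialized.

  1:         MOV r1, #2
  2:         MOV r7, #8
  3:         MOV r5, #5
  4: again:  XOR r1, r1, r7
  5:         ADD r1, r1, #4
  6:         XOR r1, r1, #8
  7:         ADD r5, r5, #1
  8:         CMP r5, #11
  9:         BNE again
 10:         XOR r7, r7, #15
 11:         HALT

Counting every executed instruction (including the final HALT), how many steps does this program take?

after MOV r1, #2: r1=2
after MOV r7, #8: r7=8
after MOV r5, #5: r5=5
after XOR r1, r1, r7: r1=2^8=10
after ADD r1, r1, #4: r1=10+4=14
after XOR r1, r1, #8: r1=14^8=6
after ADD r5, r5, #1: r5=5+1=6
CMP r5, #11  (cmp 6,11)
BNE again: taken
after XOR r1, r1, r7: r1=6^8=14
after ADD r1, r1, #4: r1=14+4=18
after XOR r1, r1, #8: r1=18^8=26
after ADD r5, r5, #1: r5=6+1=7
CMP r5, #11  (cmp 7,11)
BNE again: taken
after XOR r1, r1, r7: r1=26^8=18
after ADD r1, r1, #4: r1=18+4=22
after XOR r1, r1, #8: r1=22^8=30
after ADD r5, r5, #1: r5=7+1=8
CMP r5, #11  (cmp 8,11)
BNE again: taken
after XOR r1, r1, r7: r1=30^8=22
after ADD r1, r1, #4: r1=22+4=26
after XOR r1, r1, #8: r1=26^8=18
after ADD r5, r5, #1: r5=8+1=9
CMP r5, #11  (cmp 9,11)
BNE again: taken
after XOR r1, r1, r7: r1=18^8=26
after ADD r1, r1, #4: r1=26+4=30
after XOR r1, r1, #8: r1=30^8=22
after ADD r5, r5, #1: r5=9+1=10
CMP r5, #11  (cmp 10,11)
BNE again: taken
after XOR r1, r1, r7: r1=22^8=30
after ADD r1, r1, #4: r1=30+4=34
after XOR r1, r1, #8: r1=34^8=42
after ADD r5, r5, #1: r5=10+1=11
CMP r5, #11  (cmp 11,11)
BNE again: not taken
after XOR r7, r7, #15: r7=8^15=7
halt.
Total executed instructions: 41.

41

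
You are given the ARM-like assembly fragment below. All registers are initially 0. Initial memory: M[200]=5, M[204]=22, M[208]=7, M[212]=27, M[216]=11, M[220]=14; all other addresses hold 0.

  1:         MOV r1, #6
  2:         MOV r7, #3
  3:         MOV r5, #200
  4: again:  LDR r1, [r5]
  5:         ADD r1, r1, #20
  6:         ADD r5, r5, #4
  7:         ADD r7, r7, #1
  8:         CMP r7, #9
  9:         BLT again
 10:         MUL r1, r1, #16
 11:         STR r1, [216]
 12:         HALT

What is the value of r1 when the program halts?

544

after MOV r1, #6: r1=6
after MOV r7, #3: r7=3
after MOV r5, #200: r5=200
after LDR r1, [r5]: r1=M[200]=5
after ADD r1, r1, #20: r1=5+20=25
after ADD r5, r5, #4: r5=200+4=204
after ADD r7, r7, #1: r7=3+1=4
CMP r7, #9  (cmp 4,9)
BLT again: taken
after LDR r1, [r5]: r1=M[204]=22
after ADD r1, r1, #20: r1=22+20=42
after ADD r5, r5, #4: r5=204+4=208
after ADD r7, r7, #1: r7=4+1=5
CMP r7, #9  (cmp 5,9)
BLT again: taken
after LDR r1, [r5]: r1=M[208]=7
after ADD r1, r1, #20: r1=7+20=27
after ADD r5, r5, #4: r5=208+4=212
after ADD r7, r7, #1: r7=5+1=6
CMP r7, #9  (cmp 6,9)
BLT again: taken
after LDR r1, [r5]: r1=M[212]=27
after ADD r1, r1, #20: r1=27+20=47
after ADD r5, r5, #4: r5=212+4=216
after ADD r7, r7, #1: r7=6+1=7
CMP r7, #9  (cmp 7,9)
BLT again: taken
after LDR r1, [r5]: r1=M[216]=11
after ADD r1, r1, #20: r1=11+20=31
after ADD r5, r5, #4: r5=216+4=220
after ADD r7, r7, #1: r7=7+1=8
CMP r7, #9  (cmp 8,9)
BLT again: taken
after LDR r1, [r5]: r1=M[220]=14
after ADD r1, r1, #20: r1=14+20=34
after ADD r5, r5, #4: r5=220+4=224
after ADD r7, r7, #1: r7=8+1=9
CMP r7, #9  (cmp 9,9)
BLT again: not taken
after MUL r1, r1, #16: r1=34*16=544
STR r1, [216] → M[216]=544
halt.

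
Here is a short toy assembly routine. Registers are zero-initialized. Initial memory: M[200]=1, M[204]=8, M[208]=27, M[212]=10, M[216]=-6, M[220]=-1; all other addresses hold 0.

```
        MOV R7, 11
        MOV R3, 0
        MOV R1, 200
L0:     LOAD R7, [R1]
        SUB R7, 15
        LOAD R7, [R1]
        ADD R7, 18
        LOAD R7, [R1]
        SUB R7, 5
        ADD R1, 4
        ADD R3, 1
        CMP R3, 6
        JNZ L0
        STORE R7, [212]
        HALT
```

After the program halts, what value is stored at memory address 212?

MOV R7, 11 → R7=11
MOV R3, 0 → R3=0
MOV R1, 200 → R1=200
LOAD R7, [R1] → R7=M[200]=1
SUB R7, 15 → R7=1-15=-14
LOAD R7, [R1] → R7=M[200]=1
ADD R7, 18 → R7=1+18=19
LOAD R7, [R1] → R7=M[200]=1
SUB R7, 5 → R7=1-5=-4
ADD R1, 4 → R1=200+4=204
ADD R3, 1 → R3=0+1=1
CMP R3, 6  (cmp 1,6)
JNZ L0: taken
LOAD R7, [R1] → R7=M[204]=8
SUB R7, 15 → R7=8-15=-7
LOAD R7, [R1] → R7=M[204]=8
ADD R7, 18 → R7=8+18=26
LOAD R7, [R1] → R7=M[204]=8
SUB R7, 5 → R7=8-5=3
ADD R1, 4 → R1=204+4=208
ADD R3, 1 → R3=1+1=2
CMP R3, 6  (cmp 2,6)
JNZ L0: taken
LOAD R7, [R1] → R7=M[208]=27
SUB R7, 15 → R7=27-15=12
LOAD R7, [R1] → R7=M[208]=27
ADD R7, 18 → R7=27+18=45
LOAD R7, [R1] → R7=M[208]=27
SUB R7, 5 → R7=27-5=22
ADD R1, 4 → R1=208+4=212
ADD R3, 1 → R3=2+1=3
CMP R3, 6  (cmp 3,6)
JNZ L0: taken
LOAD R7, [R1] → R7=M[212]=10
SUB R7, 15 → R7=10-15=-5
LOAD R7, [R1] → R7=M[212]=10
ADD R7, 18 → R7=10+18=28
LOAD R7, [R1] → R7=M[212]=10
SUB R7, 5 → R7=10-5=5
ADD R1, 4 → R1=212+4=216
ADD R3, 1 → R3=3+1=4
CMP R3, 6  (cmp 4,6)
JNZ L0: taken
LOAD R7, [R1] → R7=M[216]=-6
SUB R7, 15 → R7=(-6)-15=-21
LOAD R7, [R1] → R7=M[216]=-6
ADD R7, 18 → R7=(-6)+18=12
LOAD R7, [R1] → R7=M[216]=-6
SUB R7, 5 → R7=(-6)-5=-11
ADD R1, 4 → R1=216+4=220
ADD R3, 1 → R3=4+1=5
CMP R3, 6  (cmp 5,6)
JNZ L0: taken
LOAD R7, [R1] → R7=M[220]=-1
SUB R7, 15 → R7=(-1)-15=-16
LOAD R7, [R1] → R7=M[220]=-1
ADD R7, 18 → R7=(-1)+18=17
LOAD R7, [R1] → R7=M[220]=-1
SUB R7, 5 → R7=(-1)-5=-6
ADD R1, 4 → R1=220+4=224
ADD R3, 1 → R3=5+1=6
CMP R3, 6  (cmp 6,6)
JNZ L0: not taken
STORE R7, [212] → M[212]=-6
halt.

-6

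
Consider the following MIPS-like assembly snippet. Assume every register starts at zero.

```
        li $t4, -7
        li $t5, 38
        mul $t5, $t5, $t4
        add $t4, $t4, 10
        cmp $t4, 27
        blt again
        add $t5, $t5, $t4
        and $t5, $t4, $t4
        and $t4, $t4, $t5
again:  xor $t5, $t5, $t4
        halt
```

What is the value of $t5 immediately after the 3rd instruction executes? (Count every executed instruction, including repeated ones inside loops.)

-266

after li $t4, -7: $t4=-7
after li $t5, 38: $t5=38
after mul $t5, $t5, $t4: $t5=38*(-7)=-266
After step 3: $t5 = -266.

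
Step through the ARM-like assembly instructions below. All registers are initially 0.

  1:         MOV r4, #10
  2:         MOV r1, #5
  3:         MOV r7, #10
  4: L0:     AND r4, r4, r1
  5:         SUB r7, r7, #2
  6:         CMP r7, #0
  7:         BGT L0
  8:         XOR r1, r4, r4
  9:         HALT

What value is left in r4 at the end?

0

MOV r4, #10 → r4=10
MOV r1, #5 → r1=5
MOV r7, #10 → r7=10
AND r4, r4, r1 → r4=10&5=0
SUB r7, r7, #2 → r7=10-2=8
CMP r7, #0  (cmp 8,0)
BGT L0: taken
AND r4, r4, r1 → r4=0&5=0
SUB r7, r7, #2 → r7=8-2=6
CMP r7, #0  (cmp 6,0)
BGT L0: taken
AND r4, r4, r1 → r4=0&5=0
SUB r7, r7, #2 → r7=6-2=4
CMP r7, #0  (cmp 4,0)
BGT L0: taken
AND r4, r4, r1 → r4=0&5=0
SUB r7, r7, #2 → r7=4-2=2
CMP r7, #0  (cmp 2,0)
BGT L0: taken
AND r4, r4, r1 → r4=0&5=0
SUB r7, r7, #2 → r7=2-2=0
CMP r7, #0  (cmp 0,0)
BGT L0: not taken
XOR r1, r4, r4 → r1=0^0=0
halt.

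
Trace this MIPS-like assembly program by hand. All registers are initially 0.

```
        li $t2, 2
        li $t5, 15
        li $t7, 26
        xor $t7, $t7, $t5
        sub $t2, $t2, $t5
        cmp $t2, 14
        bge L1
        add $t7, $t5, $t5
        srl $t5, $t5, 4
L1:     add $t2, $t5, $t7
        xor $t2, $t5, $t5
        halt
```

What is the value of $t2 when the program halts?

li $t2, 2 → $t2=2
li $t5, 15 → $t5=15
li $t7, 26 → $t7=26
xor $t7, $t7, $t5 → $t7=26^15=21
sub $t2, $t2, $t5 → $t2=2-15=-13
cmp $t2, 14  (cmp -13,14)
bge L1: not taken
add $t7, $t5, $t5 → $t7=15+15=30
srl $t5, $t5, 4 → $t5=15>>4=0
add $t2, $t5, $t7 → $t2=0+30=30
xor $t2, $t5, $t5 → $t2=0^0=0
halt.

0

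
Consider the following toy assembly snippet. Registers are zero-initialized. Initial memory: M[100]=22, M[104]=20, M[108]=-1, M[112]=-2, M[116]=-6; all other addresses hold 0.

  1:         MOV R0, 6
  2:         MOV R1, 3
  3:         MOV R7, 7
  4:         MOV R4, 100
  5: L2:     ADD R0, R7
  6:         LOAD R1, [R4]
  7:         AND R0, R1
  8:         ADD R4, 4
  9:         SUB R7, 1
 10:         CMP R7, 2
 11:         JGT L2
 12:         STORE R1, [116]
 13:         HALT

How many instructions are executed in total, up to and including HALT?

41

MOV R0, 6 → R0=6
MOV R1, 3 → R1=3
MOV R7, 7 → R7=7
MOV R4, 100 → R4=100
ADD R0, R7 → R0=6+7=13
LOAD R1, [R4] → R1=M[100]=22
AND R0, R1 → R0=13&22=4
ADD R4, 4 → R4=100+4=104
SUB R7, 1 → R7=7-1=6
CMP R7, 2  (cmp 6,2)
JGT L2: taken
ADD R0, R7 → R0=4+6=10
LOAD R1, [R4] → R1=M[104]=20
AND R0, R1 → R0=10&20=0
ADD R4, 4 → R4=104+4=108
SUB R7, 1 → R7=6-1=5
CMP R7, 2  (cmp 5,2)
JGT L2: taken
ADD R0, R7 → R0=0+5=5
LOAD R1, [R4] → R1=M[108]=-1
AND R0, R1 → R0=5&(-1)=5
ADD R4, 4 → R4=108+4=112
SUB R7, 1 → R7=5-1=4
CMP R7, 2  (cmp 4,2)
JGT L2: taken
ADD R0, R7 → R0=5+4=9
LOAD R1, [R4] → R1=M[112]=-2
AND R0, R1 → R0=9&(-2)=8
ADD R4, 4 → R4=112+4=116
SUB R7, 1 → R7=4-1=3
CMP R7, 2  (cmp 3,2)
JGT L2: taken
ADD R0, R7 → R0=8+3=11
LOAD R1, [R4] → R1=M[116]=-6
AND R0, R1 → R0=11&(-6)=10
ADD R4, 4 → R4=116+4=120
SUB R7, 1 → R7=3-1=2
CMP R7, 2  (cmp 2,2)
JGT L2: not taken
STORE R1, [116] → M[116]=-6
halt.
Total executed instructions: 41.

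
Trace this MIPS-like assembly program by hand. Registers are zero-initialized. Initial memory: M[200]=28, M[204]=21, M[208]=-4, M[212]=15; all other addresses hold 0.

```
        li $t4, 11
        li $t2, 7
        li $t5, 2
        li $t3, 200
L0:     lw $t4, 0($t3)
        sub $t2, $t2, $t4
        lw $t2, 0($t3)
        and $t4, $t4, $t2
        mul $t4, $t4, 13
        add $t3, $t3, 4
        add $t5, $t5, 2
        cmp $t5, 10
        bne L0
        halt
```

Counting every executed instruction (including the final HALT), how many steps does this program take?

41

li $t4, 11 → $t4=11
li $t2, 7 → $t2=7
li $t5, 2 → $t5=2
li $t3, 200 → $t3=200
lw $t4, 0($t3) → $t4=M[200]=28
sub $t2, $t2, $t4 → $t2=7-28=-21
lw $t2, 0($t3) → $t2=M[200]=28
and $t4, $t4, $t2 → $t4=28&28=28
mul $t4, $t4, 13 → $t4=28*13=364
add $t3, $t3, 4 → $t3=200+4=204
add $t5, $t5, 2 → $t5=2+2=4
cmp $t5, 10  (cmp 4,10)
bne L0: taken
lw $t4, 0($t3) → $t4=M[204]=21
sub $t2, $t2, $t4 → $t2=28-21=7
lw $t2, 0($t3) → $t2=M[204]=21
and $t4, $t4, $t2 → $t4=21&21=21
mul $t4, $t4, 13 → $t4=21*13=273
add $t3, $t3, 4 → $t3=204+4=208
add $t5, $t5, 2 → $t5=4+2=6
cmp $t5, 10  (cmp 6,10)
bne L0: taken
lw $t4, 0($t3) → $t4=M[208]=-4
sub $t2, $t2, $t4 → $t2=21-(-4)=25
lw $t2, 0($t3) → $t2=M[208]=-4
and $t4, $t4, $t2 → $t4=(-4)&(-4)=-4
mul $t4, $t4, 13 → $t4=(-4)*13=-52
add $t3, $t3, 4 → $t3=208+4=212
add $t5, $t5, 2 → $t5=6+2=8
cmp $t5, 10  (cmp 8,10)
bne L0: taken
lw $t4, 0($t3) → $t4=M[212]=15
sub $t2, $t2, $t4 → $t2=(-4)-15=-19
lw $t2, 0($t3) → $t2=M[212]=15
and $t4, $t4, $t2 → $t4=15&15=15
mul $t4, $t4, 13 → $t4=15*13=195
add $t3, $t3, 4 → $t3=212+4=216
add $t5, $t5, 2 → $t5=8+2=10
cmp $t5, 10  (cmp 10,10)
bne L0: not taken
halt.
Total executed instructions: 41.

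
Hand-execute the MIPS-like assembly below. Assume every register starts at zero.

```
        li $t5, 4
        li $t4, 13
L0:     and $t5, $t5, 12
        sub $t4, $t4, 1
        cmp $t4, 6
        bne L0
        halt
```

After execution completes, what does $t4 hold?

after li $t5, 4: $t5=4
after li $t4, 13: $t4=13
after and $t5, $t5, 12: $t5=4&12=4
after sub $t4, $t4, 1: $t4=13-1=12
cmp $t4, 6  (cmp 12,6)
bne L0: taken
after and $t5, $t5, 12: $t5=4&12=4
after sub $t4, $t4, 1: $t4=12-1=11
cmp $t4, 6  (cmp 11,6)
bne L0: taken
after and $t5, $t5, 12: $t5=4&12=4
after sub $t4, $t4, 1: $t4=11-1=10
cmp $t4, 6  (cmp 10,6)
bne L0: taken
after and $t5, $t5, 12: $t5=4&12=4
after sub $t4, $t4, 1: $t4=10-1=9
cmp $t4, 6  (cmp 9,6)
bne L0: taken
after and $t5, $t5, 12: $t5=4&12=4
after sub $t4, $t4, 1: $t4=9-1=8
cmp $t4, 6  (cmp 8,6)
bne L0: taken
after and $t5, $t5, 12: $t5=4&12=4
after sub $t4, $t4, 1: $t4=8-1=7
cmp $t4, 6  (cmp 7,6)
bne L0: taken
after and $t5, $t5, 12: $t5=4&12=4
after sub $t4, $t4, 1: $t4=7-1=6
cmp $t4, 6  (cmp 6,6)
bne L0: not taken
halt.

6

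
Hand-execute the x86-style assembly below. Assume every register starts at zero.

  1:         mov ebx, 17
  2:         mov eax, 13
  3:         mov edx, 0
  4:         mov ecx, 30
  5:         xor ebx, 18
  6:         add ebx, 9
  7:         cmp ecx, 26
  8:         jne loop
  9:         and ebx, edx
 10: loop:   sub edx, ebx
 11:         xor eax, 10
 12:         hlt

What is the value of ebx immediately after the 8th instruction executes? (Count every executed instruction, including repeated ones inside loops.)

12

mov ebx, 17 → ebx=17
mov eax, 13 → eax=13
mov edx, 0 → edx=0
mov ecx, 30 → ecx=30
xor ebx, 18 → ebx=17^18=3
add ebx, 9 → ebx=3+9=12
cmp ecx, 26  (cmp 30,26)
jne loop: taken
After step 8: ebx = 12.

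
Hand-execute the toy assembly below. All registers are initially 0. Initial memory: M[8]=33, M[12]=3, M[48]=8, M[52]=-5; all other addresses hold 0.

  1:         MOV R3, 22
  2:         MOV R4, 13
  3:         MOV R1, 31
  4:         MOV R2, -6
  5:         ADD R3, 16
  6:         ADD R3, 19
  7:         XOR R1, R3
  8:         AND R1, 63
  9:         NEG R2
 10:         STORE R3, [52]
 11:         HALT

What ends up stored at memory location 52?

R3=22
R4=13
R1=31
R2=-6
R3=22+16=38
R3=38+19=57
R1=31^57=38
R1=38&63=38
R2=-(-6)=6
STORE R3, [52] → M[52]=57
halt.

57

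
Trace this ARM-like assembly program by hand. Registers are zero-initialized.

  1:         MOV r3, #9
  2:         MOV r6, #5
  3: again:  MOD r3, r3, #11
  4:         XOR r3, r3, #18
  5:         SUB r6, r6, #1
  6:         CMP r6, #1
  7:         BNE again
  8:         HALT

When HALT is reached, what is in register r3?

MOV r3, #9 → r3=9
MOV r6, #5 → r6=5
MOD r3, r3, #11 → r3=9%11=9
XOR r3, r3, #18 → r3=9^18=27
SUB r6, r6, #1 → r6=5-1=4
CMP r6, #1  (cmp 4,1)
BNE again: taken
MOD r3, r3, #11 → r3=27%11=5
XOR r3, r3, #18 → r3=5^18=23
SUB r6, r6, #1 → r6=4-1=3
CMP r6, #1  (cmp 3,1)
BNE again: taken
MOD r3, r3, #11 → r3=23%11=1
XOR r3, r3, #18 → r3=1^18=19
SUB r6, r6, #1 → r6=3-1=2
CMP r6, #1  (cmp 2,1)
BNE again: taken
MOD r3, r3, #11 → r3=19%11=8
XOR r3, r3, #18 → r3=8^18=26
SUB r6, r6, #1 → r6=2-1=1
CMP r6, #1  (cmp 1,1)
BNE again: not taken
halt.

26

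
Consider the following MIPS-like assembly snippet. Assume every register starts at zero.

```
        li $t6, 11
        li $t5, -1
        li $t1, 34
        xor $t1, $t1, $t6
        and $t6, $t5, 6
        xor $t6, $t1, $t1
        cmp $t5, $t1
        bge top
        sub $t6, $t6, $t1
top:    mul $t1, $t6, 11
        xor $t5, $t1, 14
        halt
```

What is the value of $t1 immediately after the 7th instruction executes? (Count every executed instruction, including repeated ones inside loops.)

41

li $t6, 11 → $t6=11
li $t5, -1 → $t5=-1
li $t1, 34 → $t1=34
xor $t1, $t1, $t6 → $t1=34^11=41
and $t6, $t5, 6 → $t6=(-1)&6=6
xor $t6, $t1, $t1 → $t6=41^41=0
cmp $t5, $t1  (cmp -1,41)
After step 7: $t1 = 41.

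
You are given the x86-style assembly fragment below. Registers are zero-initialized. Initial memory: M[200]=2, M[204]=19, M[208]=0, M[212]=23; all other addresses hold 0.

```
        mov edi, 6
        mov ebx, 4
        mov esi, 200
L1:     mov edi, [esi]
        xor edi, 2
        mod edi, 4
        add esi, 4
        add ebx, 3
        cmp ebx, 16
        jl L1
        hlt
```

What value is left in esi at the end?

216

edi=6
ebx=4
esi=200
edi=M[200]=2
edi=2^2=0
edi=0%4=0
esi=200+4=204
ebx=4+3=7
cmp ebx, 16  (cmp 7,16)
jl L1: taken
edi=M[204]=19
edi=19^2=17
edi=17%4=1
esi=204+4=208
ebx=7+3=10
cmp ebx, 16  (cmp 10,16)
jl L1: taken
edi=M[208]=0
edi=0^2=2
edi=2%4=2
esi=208+4=212
ebx=10+3=13
cmp ebx, 16  (cmp 13,16)
jl L1: taken
edi=M[212]=23
edi=23^2=21
edi=21%4=1
esi=212+4=216
ebx=13+3=16
cmp ebx, 16  (cmp 16,16)
jl L1: not taken
halt.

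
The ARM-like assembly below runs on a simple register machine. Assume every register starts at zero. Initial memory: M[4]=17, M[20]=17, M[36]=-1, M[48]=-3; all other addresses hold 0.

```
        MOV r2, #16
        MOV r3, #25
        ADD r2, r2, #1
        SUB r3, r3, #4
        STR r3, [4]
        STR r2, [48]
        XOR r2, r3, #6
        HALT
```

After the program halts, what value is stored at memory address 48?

17

after MOV r2, #16: r2=16
after MOV r3, #25: r3=25
after ADD r2, r2, #1: r2=16+1=17
after SUB r3, r3, #4: r3=25-4=21
STR r3, [4] → M[4]=21
STR r2, [48] → M[48]=17
after XOR r2, r3, #6: r2=21^6=19
halt.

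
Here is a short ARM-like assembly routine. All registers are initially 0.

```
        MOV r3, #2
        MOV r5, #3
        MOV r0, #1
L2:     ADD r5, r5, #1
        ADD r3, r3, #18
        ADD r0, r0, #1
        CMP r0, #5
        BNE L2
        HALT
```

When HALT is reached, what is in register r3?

r3=2
r5=3
r0=1
r5=3+1=4
r3=2+18=20
r0=1+1=2
CMP r0, #5  (cmp 2,5)
BNE L2: taken
r5=4+1=5
r3=20+18=38
r0=2+1=3
CMP r0, #5  (cmp 3,5)
BNE L2: taken
r5=5+1=6
r3=38+18=56
r0=3+1=4
CMP r0, #5  (cmp 4,5)
BNE L2: taken
r5=6+1=7
r3=56+18=74
r0=4+1=5
CMP r0, #5  (cmp 5,5)
BNE L2: not taken
halt.

74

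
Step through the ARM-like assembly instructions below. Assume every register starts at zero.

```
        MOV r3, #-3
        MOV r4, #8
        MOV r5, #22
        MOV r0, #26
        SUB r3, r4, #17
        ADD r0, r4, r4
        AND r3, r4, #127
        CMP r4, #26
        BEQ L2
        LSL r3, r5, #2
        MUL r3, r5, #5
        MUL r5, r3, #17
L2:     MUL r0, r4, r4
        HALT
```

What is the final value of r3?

110

r3=-3
r4=8
r5=22
r0=26
r3=8-17=-9
r0=8+8=16
r3=8&127=8
CMP r4, #26  (cmp 8,26)
BEQ L2: not taken
r3=22<<2=88
r3=22*5=110
r5=110*17=1870
r0=8*8=64
halt.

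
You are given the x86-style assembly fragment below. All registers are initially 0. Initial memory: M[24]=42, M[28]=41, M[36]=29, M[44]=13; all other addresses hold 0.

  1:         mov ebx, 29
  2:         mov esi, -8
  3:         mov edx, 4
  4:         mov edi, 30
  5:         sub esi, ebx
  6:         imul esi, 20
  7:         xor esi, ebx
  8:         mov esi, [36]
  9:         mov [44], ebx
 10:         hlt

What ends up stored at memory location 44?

29

ebx=29
esi=-8
edx=4
edi=30
esi=(-8)-29=-37
esi=(-37)*20=-740
esi=(-740)^29=-767
esi=M[36]=29
mov [44], ebx → M[44]=29
halt.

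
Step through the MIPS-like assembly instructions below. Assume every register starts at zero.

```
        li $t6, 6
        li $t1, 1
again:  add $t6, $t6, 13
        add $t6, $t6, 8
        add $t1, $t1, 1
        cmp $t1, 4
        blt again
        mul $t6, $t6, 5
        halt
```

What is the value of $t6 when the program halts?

after li $t6, 6: $t6=6
after li $t1, 1: $t1=1
after add $t6, $t6, 13: $t6=6+13=19
after add $t6, $t6, 8: $t6=19+8=27
after add $t1, $t1, 1: $t1=1+1=2
cmp $t1, 4  (cmp 2,4)
blt again: taken
after add $t6, $t6, 13: $t6=27+13=40
after add $t6, $t6, 8: $t6=40+8=48
after add $t1, $t1, 1: $t1=2+1=3
cmp $t1, 4  (cmp 3,4)
blt again: taken
after add $t6, $t6, 13: $t6=48+13=61
after add $t6, $t6, 8: $t6=61+8=69
after add $t1, $t1, 1: $t1=3+1=4
cmp $t1, 4  (cmp 4,4)
blt again: not taken
after mul $t6, $t6, 5: $t6=69*5=345
halt.

345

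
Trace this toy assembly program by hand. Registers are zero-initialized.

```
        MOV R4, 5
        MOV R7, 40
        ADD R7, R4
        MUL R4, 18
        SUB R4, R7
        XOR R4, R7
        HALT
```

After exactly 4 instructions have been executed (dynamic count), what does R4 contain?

MOV R4, 5 → R4=5
MOV R7, 40 → R7=40
ADD R7, R4 → R7=40+5=45
MUL R4, 18 → R4=5*18=90
After step 4: R4 = 90.

90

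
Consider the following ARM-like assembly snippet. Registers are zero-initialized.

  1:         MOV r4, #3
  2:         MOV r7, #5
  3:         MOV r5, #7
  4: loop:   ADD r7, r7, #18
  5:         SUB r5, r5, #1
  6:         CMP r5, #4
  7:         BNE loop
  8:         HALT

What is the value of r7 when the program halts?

59

MOV r4, #3 → r4=3
MOV r7, #5 → r7=5
MOV r5, #7 → r5=7
ADD r7, r7, #18 → r7=5+18=23
SUB r5, r5, #1 → r5=7-1=6
CMP r5, #4  (cmp 6,4)
BNE loop: taken
ADD r7, r7, #18 → r7=23+18=41
SUB r5, r5, #1 → r5=6-1=5
CMP r5, #4  (cmp 5,4)
BNE loop: taken
ADD r7, r7, #18 → r7=41+18=59
SUB r5, r5, #1 → r5=5-1=4
CMP r5, #4  (cmp 4,4)
BNE loop: not taken
halt.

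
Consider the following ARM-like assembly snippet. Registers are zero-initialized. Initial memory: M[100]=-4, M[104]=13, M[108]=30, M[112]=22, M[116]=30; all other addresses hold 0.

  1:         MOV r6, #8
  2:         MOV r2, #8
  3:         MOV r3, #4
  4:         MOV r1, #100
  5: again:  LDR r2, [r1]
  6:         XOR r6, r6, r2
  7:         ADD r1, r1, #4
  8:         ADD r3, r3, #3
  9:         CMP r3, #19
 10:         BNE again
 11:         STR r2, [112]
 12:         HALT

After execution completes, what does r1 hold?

r6=8
r2=8
r3=4
r1=100
r2=M[100]=-4
r6=8^(-4)=-12
r1=100+4=104
r3=4+3=7
CMP r3, #19  (cmp 7,19)
BNE again: taken
r2=M[104]=13
r6=(-12)^13=-7
r1=104+4=108
r3=7+3=10
CMP r3, #19  (cmp 10,19)
BNE again: taken
r2=M[108]=30
r6=(-7)^30=-25
r1=108+4=112
r3=10+3=13
CMP r3, #19  (cmp 13,19)
BNE again: taken
r2=M[112]=22
r6=(-25)^22=-15
r1=112+4=116
r3=13+3=16
CMP r3, #19  (cmp 16,19)
BNE again: taken
r2=M[116]=30
r6=(-15)^30=-17
r1=116+4=120
r3=16+3=19
CMP r3, #19  (cmp 19,19)
BNE again: not taken
STR r2, [112] → M[112]=30
halt.

120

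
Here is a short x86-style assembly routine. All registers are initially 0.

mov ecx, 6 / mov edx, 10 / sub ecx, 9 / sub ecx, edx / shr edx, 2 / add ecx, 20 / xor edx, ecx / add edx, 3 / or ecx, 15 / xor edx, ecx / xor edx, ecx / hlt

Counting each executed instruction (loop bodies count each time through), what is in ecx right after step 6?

7

mov ecx, 6 → ecx=6
mov edx, 10 → edx=10
sub ecx, 9 → ecx=6-9=-3
sub ecx, edx → ecx=(-3)-10=-13
shr edx, 2 → edx=10>>2=2
add ecx, 20 → ecx=(-13)+20=7
After step 6: ecx = 7.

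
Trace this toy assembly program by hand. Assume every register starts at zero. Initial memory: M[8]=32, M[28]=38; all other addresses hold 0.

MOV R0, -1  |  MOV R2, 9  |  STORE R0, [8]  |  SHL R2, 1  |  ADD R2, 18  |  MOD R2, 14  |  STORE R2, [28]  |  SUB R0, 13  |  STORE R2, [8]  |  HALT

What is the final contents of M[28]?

8

R0=-1
R2=9
STORE R0, [8] → M[8]=-1
R2=9<<1=18
R2=18+18=36
R2=36%14=8
STORE R2, [28] → M[28]=8
R0=(-1)-13=-14
STORE R2, [8] → M[8]=8
halt.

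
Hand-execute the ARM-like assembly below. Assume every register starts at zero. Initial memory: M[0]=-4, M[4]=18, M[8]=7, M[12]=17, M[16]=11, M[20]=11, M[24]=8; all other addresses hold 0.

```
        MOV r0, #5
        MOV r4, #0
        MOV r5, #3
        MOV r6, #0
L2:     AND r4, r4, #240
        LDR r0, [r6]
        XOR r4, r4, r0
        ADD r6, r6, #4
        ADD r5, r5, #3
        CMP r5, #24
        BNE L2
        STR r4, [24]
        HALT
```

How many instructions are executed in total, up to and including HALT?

r0=5
r4=0
r5=3
r6=0
r4=0&240=0
r0=M[0]=-4
r4=0^(-4)=-4
r6=0+4=4
r5=3+3=6
CMP r5, #24  (cmp 6,24)
BNE L2: taken
r4=(-4)&240=240
r0=M[4]=18
r4=240^18=226
r6=4+4=8
r5=6+3=9
CMP r5, #24  (cmp 9,24)
BNE L2: taken
r4=226&240=224
r0=M[8]=7
r4=224^7=231
r6=8+4=12
r5=9+3=12
CMP r5, #24  (cmp 12,24)
BNE L2: taken
r4=231&240=224
r0=M[12]=17
r4=224^17=241
r6=12+4=16
r5=12+3=15
CMP r5, #24  (cmp 15,24)
BNE L2: taken
r4=241&240=240
r0=M[16]=11
r4=240^11=251
r6=16+4=20
r5=15+3=18
CMP r5, #24  (cmp 18,24)
BNE L2: taken
r4=251&240=240
r0=M[20]=11
r4=240^11=251
r6=20+4=24
r5=18+3=21
CMP r5, #24  (cmp 21,24)
BNE L2: taken
r4=251&240=240
r0=M[24]=8
r4=240^8=248
r6=24+4=28
r5=21+3=24
CMP r5, #24  (cmp 24,24)
BNE L2: not taken
STR r4, [24] → M[24]=248
halt.
Total executed instructions: 55.

55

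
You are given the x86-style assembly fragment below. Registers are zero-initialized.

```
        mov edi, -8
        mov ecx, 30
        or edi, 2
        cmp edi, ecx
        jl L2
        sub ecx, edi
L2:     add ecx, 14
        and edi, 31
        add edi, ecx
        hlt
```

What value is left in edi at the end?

70

after mov edi, -8: edi=-8
after mov ecx, 30: ecx=30
after or edi, 2: edi=(-8)|2=-6
cmp edi, ecx  (cmp -6,30)
jl L2: taken
after add ecx, 14: ecx=30+14=44
after and edi, 31: edi=(-6)&31=26
after add edi, ecx: edi=26+44=70
halt.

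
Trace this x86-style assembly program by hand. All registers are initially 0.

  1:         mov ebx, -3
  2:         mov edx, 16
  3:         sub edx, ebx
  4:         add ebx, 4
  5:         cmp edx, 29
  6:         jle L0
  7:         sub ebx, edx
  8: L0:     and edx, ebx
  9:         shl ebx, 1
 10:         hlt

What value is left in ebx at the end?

after mov ebx, -3: ebx=-3
after mov edx, 16: edx=16
after sub edx, ebx: edx=16-(-3)=19
after add ebx, 4: ebx=(-3)+4=1
cmp edx, 29  (cmp 19,29)
jle L0: taken
after and edx, ebx: edx=19&1=1
after shl ebx, 1: ebx=1<<1=2
halt.

2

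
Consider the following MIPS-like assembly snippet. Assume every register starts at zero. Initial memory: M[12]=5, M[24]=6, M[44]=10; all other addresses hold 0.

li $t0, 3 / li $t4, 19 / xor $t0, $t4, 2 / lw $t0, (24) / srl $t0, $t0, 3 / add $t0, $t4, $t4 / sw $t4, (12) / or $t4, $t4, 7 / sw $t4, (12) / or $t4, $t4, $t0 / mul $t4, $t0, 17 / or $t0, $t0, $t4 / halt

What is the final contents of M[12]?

li $t0, 3 → $t0=3
li $t4, 19 → $t4=19
xor $t0, $t4, 2 → $t0=19^2=17
lw $t0, (24) → $t0=M[24]=6
srl $t0, $t0, 3 → $t0=6>>3=0
add $t0, $t4, $t4 → $t0=19+19=38
sw $t4, (12) → M[12]=19
or $t4, $t4, 7 → $t4=19|7=23
sw $t4, (12) → M[12]=23
or $t4, $t4, $t0 → $t4=23|38=55
mul $t4, $t0, 17 → $t4=38*17=646
or $t0, $t0, $t4 → $t0=38|646=678
halt.

23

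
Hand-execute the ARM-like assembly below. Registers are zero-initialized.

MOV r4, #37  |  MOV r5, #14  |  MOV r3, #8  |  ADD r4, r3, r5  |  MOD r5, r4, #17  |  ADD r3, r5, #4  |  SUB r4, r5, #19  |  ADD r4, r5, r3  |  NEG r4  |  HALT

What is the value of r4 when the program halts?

after MOV r4, #37: r4=37
after MOV r5, #14: r5=14
after MOV r3, #8: r3=8
after ADD r4, r3, r5: r4=8+14=22
after MOD r5, r4, #17: r5=22%17=5
after ADD r3, r5, #4: r3=5+4=9
after SUB r4, r5, #19: r4=5-19=-14
after ADD r4, r5, r3: r4=5+9=14
after NEG r4: r4=-(14)=-14
halt.

-14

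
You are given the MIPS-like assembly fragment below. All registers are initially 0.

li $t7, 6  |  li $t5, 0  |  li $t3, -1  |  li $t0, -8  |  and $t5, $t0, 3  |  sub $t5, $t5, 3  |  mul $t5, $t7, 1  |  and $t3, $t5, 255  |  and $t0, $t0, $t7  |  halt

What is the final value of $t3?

6

$t7=6
$t5=0
$t3=-1
$t0=-8
$t5=(-8)&3=0
$t5=0-3=-3
$t5=6*1=6
$t3=6&255=6
$t0=(-8)&6=0
halt.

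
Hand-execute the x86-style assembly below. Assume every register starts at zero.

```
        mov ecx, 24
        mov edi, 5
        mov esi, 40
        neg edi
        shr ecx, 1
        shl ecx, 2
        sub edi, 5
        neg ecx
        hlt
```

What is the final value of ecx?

mov ecx, 24 → ecx=24
mov edi, 5 → edi=5
mov esi, 40 → esi=40
neg edi → edi=-(5)=-5
shr ecx, 1 → ecx=24>>1=12
shl ecx, 2 → ecx=12<<2=48
sub edi, 5 → edi=(-5)-5=-10
neg ecx → ecx=-(48)=-48
halt.

-48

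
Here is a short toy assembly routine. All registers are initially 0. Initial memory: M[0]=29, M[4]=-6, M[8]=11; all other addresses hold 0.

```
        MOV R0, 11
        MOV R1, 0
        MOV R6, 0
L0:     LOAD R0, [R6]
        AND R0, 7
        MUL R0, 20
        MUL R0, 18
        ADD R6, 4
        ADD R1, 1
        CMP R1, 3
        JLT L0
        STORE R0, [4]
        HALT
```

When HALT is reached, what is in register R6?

12

R0=11
R1=0
R6=0
R0=M[0]=29
R0=29&7=5
R0=5*20=100
R0=100*18=1800
R6=0+4=4
R1=0+1=1
CMP R1, 3  (cmp 1,3)
JLT L0: taken
R0=M[4]=-6
R0=(-6)&7=2
R0=2*20=40
R0=40*18=720
R6=4+4=8
R1=1+1=2
CMP R1, 3  (cmp 2,3)
JLT L0: taken
R0=M[8]=11
R0=11&7=3
R0=3*20=60
R0=60*18=1080
R6=8+4=12
R1=2+1=3
CMP R1, 3  (cmp 3,3)
JLT L0: not taken
STORE R0, [4] → M[4]=1080
halt.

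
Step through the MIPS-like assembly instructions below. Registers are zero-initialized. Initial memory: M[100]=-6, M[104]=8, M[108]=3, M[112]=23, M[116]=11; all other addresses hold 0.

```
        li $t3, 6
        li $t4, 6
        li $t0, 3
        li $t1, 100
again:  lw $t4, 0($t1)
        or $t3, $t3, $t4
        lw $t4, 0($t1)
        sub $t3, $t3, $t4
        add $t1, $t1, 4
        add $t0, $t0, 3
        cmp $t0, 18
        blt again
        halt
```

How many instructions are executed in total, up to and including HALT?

45

after li $t3, 6: $t3=6
after li $t4, 6: $t4=6
after li $t0, 3: $t0=3
after li $t1, 100: $t1=100
after lw $t4, 0($t1): $t4=M[100]=-6
after or $t3, $t3, $t4: $t3=6|(-6)=-2
after lw $t4, 0($t1): $t4=M[100]=-6
after sub $t3, $t3, $t4: $t3=(-2)-(-6)=4
after add $t1, $t1, 4: $t1=100+4=104
after add $t0, $t0, 3: $t0=3+3=6
cmp $t0, 18  (cmp 6,18)
blt again: taken
after lw $t4, 0($t1): $t4=M[104]=8
after or $t3, $t3, $t4: $t3=4|8=12
after lw $t4, 0($t1): $t4=M[104]=8
after sub $t3, $t3, $t4: $t3=12-8=4
after add $t1, $t1, 4: $t1=104+4=108
after add $t0, $t0, 3: $t0=6+3=9
cmp $t0, 18  (cmp 9,18)
blt again: taken
after lw $t4, 0($t1): $t4=M[108]=3
after or $t3, $t3, $t4: $t3=4|3=7
after lw $t4, 0($t1): $t4=M[108]=3
after sub $t3, $t3, $t4: $t3=7-3=4
after add $t1, $t1, 4: $t1=108+4=112
after add $t0, $t0, 3: $t0=9+3=12
cmp $t0, 18  (cmp 12,18)
blt again: taken
after lw $t4, 0($t1): $t4=M[112]=23
after or $t3, $t3, $t4: $t3=4|23=23
after lw $t4, 0($t1): $t4=M[112]=23
after sub $t3, $t3, $t4: $t3=23-23=0
after add $t1, $t1, 4: $t1=112+4=116
after add $t0, $t0, 3: $t0=12+3=15
cmp $t0, 18  (cmp 15,18)
blt again: taken
after lw $t4, 0($t1): $t4=M[116]=11
after or $t3, $t3, $t4: $t3=0|11=11
after lw $t4, 0($t1): $t4=M[116]=11
after sub $t3, $t3, $t4: $t3=11-11=0
after add $t1, $t1, 4: $t1=116+4=120
after add $t0, $t0, 3: $t0=15+3=18
cmp $t0, 18  (cmp 18,18)
blt again: not taken
halt.
Total executed instructions: 45.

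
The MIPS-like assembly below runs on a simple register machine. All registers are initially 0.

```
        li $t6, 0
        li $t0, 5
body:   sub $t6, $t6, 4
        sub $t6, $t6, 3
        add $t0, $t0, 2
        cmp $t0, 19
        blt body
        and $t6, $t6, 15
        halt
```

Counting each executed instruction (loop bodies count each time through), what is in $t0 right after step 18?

li $t6, 0 → $t6=0
li $t0, 5 → $t0=5
sub $t6, $t6, 4 → $t6=0-4=-4
sub $t6, $t6, 3 → $t6=(-4)-3=-7
add $t0, $t0, 2 → $t0=5+2=7
cmp $t0, 19  (cmp 7,19)
blt body: taken
sub $t6, $t6, 4 → $t6=(-7)-4=-11
sub $t6, $t6, 3 → $t6=(-11)-3=-14
add $t0, $t0, 2 → $t0=7+2=9
cmp $t0, 19  (cmp 9,19)
blt body: taken
sub $t6, $t6, 4 → $t6=(-14)-4=-18
sub $t6, $t6, 3 → $t6=(-18)-3=-21
add $t0, $t0, 2 → $t0=9+2=11
cmp $t0, 19  (cmp 11,19)
blt body: taken
sub $t6, $t6, 4 → $t6=(-21)-4=-25
After step 18: $t0 = 11.

11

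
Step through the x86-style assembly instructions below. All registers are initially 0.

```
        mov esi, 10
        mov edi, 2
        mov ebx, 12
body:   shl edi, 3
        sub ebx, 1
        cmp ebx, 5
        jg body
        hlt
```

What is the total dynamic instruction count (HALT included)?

32

after mov esi, 10: esi=10
after mov edi, 2: edi=2
after mov ebx, 12: ebx=12
after shl edi, 3: edi=2<<3=16
after sub ebx, 1: ebx=12-1=11
cmp ebx, 5  (cmp 11,5)
jg body: taken
after shl edi, 3: edi=16<<3=128
after sub ebx, 1: ebx=11-1=10
cmp ebx, 5  (cmp 10,5)
jg body: taken
after shl edi, 3: edi=128<<3=1024
after sub ebx, 1: ebx=10-1=9
cmp ebx, 5  (cmp 9,5)
jg body: taken
after shl edi, 3: edi=1024<<3=8192
after sub ebx, 1: ebx=9-1=8
cmp ebx, 5  (cmp 8,5)
jg body: taken
after shl edi, 3: edi=8192<<3=65536
after sub ebx, 1: ebx=8-1=7
cmp ebx, 5  (cmp 7,5)
jg body: taken
after shl edi, 3: edi=65536<<3=524288
after sub ebx, 1: ebx=7-1=6
cmp ebx, 5  (cmp 6,5)
jg body: taken
after shl edi, 3: edi=524288<<3=4194304
after sub ebx, 1: ebx=6-1=5
cmp ebx, 5  (cmp 5,5)
jg body: not taken
halt.
Total executed instructions: 32.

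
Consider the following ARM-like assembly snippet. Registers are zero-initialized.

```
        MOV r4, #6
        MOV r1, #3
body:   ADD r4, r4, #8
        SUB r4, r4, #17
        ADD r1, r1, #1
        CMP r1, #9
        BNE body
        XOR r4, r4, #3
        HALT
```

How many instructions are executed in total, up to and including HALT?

34

after MOV r4, #6: r4=6
after MOV r1, #3: r1=3
after ADD r4, r4, #8: r4=6+8=14
after SUB r4, r4, #17: r4=14-17=-3
after ADD r1, r1, #1: r1=3+1=4
CMP r1, #9  (cmp 4,9)
BNE body: taken
after ADD r4, r4, #8: r4=(-3)+8=5
after SUB r4, r4, #17: r4=5-17=-12
after ADD r1, r1, #1: r1=4+1=5
CMP r1, #9  (cmp 5,9)
BNE body: taken
after ADD r4, r4, #8: r4=(-12)+8=-4
after SUB r4, r4, #17: r4=(-4)-17=-21
after ADD r1, r1, #1: r1=5+1=6
CMP r1, #9  (cmp 6,9)
BNE body: taken
after ADD r4, r4, #8: r4=(-21)+8=-13
after SUB r4, r4, #17: r4=(-13)-17=-30
after ADD r1, r1, #1: r1=6+1=7
CMP r1, #9  (cmp 7,9)
BNE body: taken
after ADD r4, r4, #8: r4=(-30)+8=-22
after SUB r4, r4, #17: r4=(-22)-17=-39
after ADD r1, r1, #1: r1=7+1=8
CMP r1, #9  (cmp 8,9)
BNE body: taken
after ADD r4, r4, #8: r4=(-39)+8=-31
after SUB r4, r4, #17: r4=(-31)-17=-48
after ADD r1, r1, #1: r1=8+1=9
CMP r1, #9  (cmp 9,9)
BNE body: not taken
after XOR r4, r4, #3: r4=(-48)^3=-45
halt.
Total executed instructions: 34.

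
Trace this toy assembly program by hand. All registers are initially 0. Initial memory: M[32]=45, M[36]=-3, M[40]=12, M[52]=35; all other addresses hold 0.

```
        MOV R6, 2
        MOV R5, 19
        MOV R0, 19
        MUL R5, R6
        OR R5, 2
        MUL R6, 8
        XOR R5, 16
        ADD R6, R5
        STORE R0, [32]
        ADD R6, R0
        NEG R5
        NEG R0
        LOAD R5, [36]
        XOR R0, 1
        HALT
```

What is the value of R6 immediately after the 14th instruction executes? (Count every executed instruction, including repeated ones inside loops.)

89

MOV R6, 2 → R6=2
MOV R5, 19 → R5=19
MOV R0, 19 → R0=19
MUL R5, R6 → R5=19*2=38
OR R5, 2 → R5=38|2=38
MUL R6, 8 → R6=2*8=16
XOR R5, 16 → R5=38^16=54
ADD R6, R5 → R6=16+54=70
STORE R0, [32] → M[32]=19
ADD R6, R0 → R6=70+19=89
NEG R5 → R5=-(54)=-54
NEG R0 → R0=-(19)=-19
LOAD R5, [36] → R5=M[36]=-3
XOR R0, 1 → R0=(-19)^1=-20
After step 14: R6 = 89.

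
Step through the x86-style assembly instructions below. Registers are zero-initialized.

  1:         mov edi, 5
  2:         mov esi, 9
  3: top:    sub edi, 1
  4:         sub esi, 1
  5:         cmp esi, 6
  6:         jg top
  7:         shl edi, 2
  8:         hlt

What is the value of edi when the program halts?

after mov edi, 5: edi=5
after mov esi, 9: esi=9
after sub edi, 1: edi=5-1=4
after sub esi, 1: esi=9-1=8
cmp esi, 6  (cmp 8,6)
jg top: taken
after sub edi, 1: edi=4-1=3
after sub esi, 1: esi=8-1=7
cmp esi, 6  (cmp 7,6)
jg top: taken
after sub edi, 1: edi=3-1=2
after sub esi, 1: esi=7-1=6
cmp esi, 6  (cmp 6,6)
jg top: not taken
after shl edi, 2: edi=2<<2=8
halt.

8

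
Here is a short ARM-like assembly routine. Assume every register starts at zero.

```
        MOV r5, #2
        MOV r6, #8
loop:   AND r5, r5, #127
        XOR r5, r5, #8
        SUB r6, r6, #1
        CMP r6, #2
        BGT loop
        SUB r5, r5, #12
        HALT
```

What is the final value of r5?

-10

after MOV r5, #2: r5=2
after MOV r6, #8: r6=8
after AND r5, r5, #127: r5=2&127=2
after XOR r5, r5, #8: r5=2^8=10
after SUB r6, r6, #1: r6=8-1=7
CMP r6, #2  (cmp 7,2)
BGT loop: taken
after AND r5, r5, #127: r5=10&127=10
after XOR r5, r5, #8: r5=10^8=2
after SUB r6, r6, #1: r6=7-1=6
CMP r6, #2  (cmp 6,2)
BGT loop: taken
after AND r5, r5, #127: r5=2&127=2
after XOR r5, r5, #8: r5=2^8=10
after SUB r6, r6, #1: r6=6-1=5
CMP r6, #2  (cmp 5,2)
BGT loop: taken
after AND r5, r5, #127: r5=10&127=10
after XOR r5, r5, #8: r5=10^8=2
after SUB r6, r6, #1: r6=5-1=4
CMP r6, #2  (cmp 4,2)
BGT loop: taken
after AND r5, r5, #127: r5=2&127=2
after XOR r5, r5, #8: r5=2^8=10
after SUB r6, r6, #1: r6=4-1=3
CMP r6, #2  (cmp 3,2)
BGT loop: taken
after AND r5, r5, #127: r5=10&127=10
after XOR r5, r5, #8: r5=10^8=2
after SUB r6, r6, #1: r6=3-1=2
CMP r6, #2  (cmp 2,2)
BGT loop: not taken
after SUB r5, r5, #12: r5=2-12=-10
halt.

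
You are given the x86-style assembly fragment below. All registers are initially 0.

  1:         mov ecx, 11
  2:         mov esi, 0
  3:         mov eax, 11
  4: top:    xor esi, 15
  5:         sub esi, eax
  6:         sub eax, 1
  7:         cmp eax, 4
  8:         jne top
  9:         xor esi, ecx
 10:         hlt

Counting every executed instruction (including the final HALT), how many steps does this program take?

mov ecx, 11 → ecx=11
mov esi, 0 → esi=0
mov eax, 11 → eax=11
xor esi, 15 → esi=0^15=15
sub esi, eax → esi=15-11=4
sub eax, 1 → eax=11-1=10
cmp eax, 4  (cmp 10,4)
jne top: taken
xor esi, 15 → esi=4^15=11
sub esi, eax → esi=11-10=1
sub eax, 1 → eax=10-1=9
cmp eax, 4  (cmp 9,4)
jne top: taken
xor esi, 15 → esi=1^15=14
sub esi, eax → esi=14-9=5
sub eax, 1 → eax=9-1=8
cmp eax, 4  (cmp 8,4)
jne top: taken
xor esi, 15 → esi=5^15=10
sub esi, eax → esi=10-8=2
sub eax, 1 → eax=8-1=7
cmp eax, 4  (cmp 7,4)
jne top: taken
xor esi, 15 → esi=2^15=13
sub esi, eax → esi=13-7=6
sub eax, 1 → eax=7-1=6
cmp eax, 4  (cmp 6,4)
jne top: taken
xor esi, 15 → esi=6^15=9
sub esi, eax → esi=9-6=3
sub eax, 1 → eax=6-1=5
cmp eax, 4  (cmp 5,4)
jne top: taken
xor esi, 15 → esi=3^15=12
sub esi, eax → esi=12-5=7
sub eax, 1 → eax=5-1=4
cmp eax, 4  (cmp 4,4)
jne top: not taken
xor esi, ecx → esi=7^11=12
halt.
Total executed instructions: 40.

40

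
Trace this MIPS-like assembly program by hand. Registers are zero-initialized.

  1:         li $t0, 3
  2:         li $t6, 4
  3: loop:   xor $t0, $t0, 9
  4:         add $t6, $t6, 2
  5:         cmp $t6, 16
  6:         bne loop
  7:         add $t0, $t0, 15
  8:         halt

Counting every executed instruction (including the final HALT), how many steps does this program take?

28

after li $t0, 3: $t0=3
after li $t6, 4: $t6=4
after xor $t0, $t0, 9: $t0=3^9=10
after add $t6, $t6, 2: $t6=4+2=6
cmp $t6, 16  (cmp 6,16)
bne loop: taken
after xor $t0, $t0, 9: $t0=10^9=3
after add $t6, $t6, 2: $t6=6+2=8
cmp $t6, 16  (cmp 8,16)
bne loop: taken
after xor $t0, $t0, 9: $t0=3^9=10
after add $t6, $t6, 2: $t6=8+2=10
cmp $t6, 16  (cmp 10,16)
bne loop: taken
after xor $t0, $t0, 9: $t0=10^9=3
after add $t6, $t6, 2: $t6=10+2=12
cmp $t6, 16  (cmp 12,16)
bne loop: taken
after xor $t0, $t0, 9: $t0=3^9=10
after add $t6, $t6, 2: $t6=12+2=14
cmp $t6, 16  (cmp 14,16)
bne loop: taken
after xor $t0, $t0, 9: $t0=10^9=3
after add $t6, $t6, 2: $t6=14+2=16
cmp $t6, 16  (cmp 16,16)
bne loop: not taken
after add $t0, $t0, 15: $t0=3+15=18
halt.
Total executed instructions: 28.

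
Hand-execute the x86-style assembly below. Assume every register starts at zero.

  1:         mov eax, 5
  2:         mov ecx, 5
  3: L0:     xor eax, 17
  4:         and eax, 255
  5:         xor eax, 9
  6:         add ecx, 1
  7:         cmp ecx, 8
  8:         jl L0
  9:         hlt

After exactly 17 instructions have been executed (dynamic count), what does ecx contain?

7

after mov eax, 5: eax=5
after mov ecx, 5: ecx=5
after xor eax, 17: eax=5^17=20
after and eax, 255: eax=20&255=20
after xor eax, 9: eax=20^9=29
after add ecx, 1: ecx=5+1=6
cmp ecx, 8  (cmp 6,8)
jl L0: taken
after xor eax, 17: eax=29^17=12
after and eax, 255: eax=12&255=12
after xor eax, 9: eax=12^9=5
after add ecx, 1: ecx=6+1=7
cmp ecx, 8  (cmp 7,8)
jl L0: taken
after xor eax, 17: eax=5^17=20
after and eax, 255: eax=20&255=20
after xor eax, 9: eax=20^9=29
After step 17: ecx = 7.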